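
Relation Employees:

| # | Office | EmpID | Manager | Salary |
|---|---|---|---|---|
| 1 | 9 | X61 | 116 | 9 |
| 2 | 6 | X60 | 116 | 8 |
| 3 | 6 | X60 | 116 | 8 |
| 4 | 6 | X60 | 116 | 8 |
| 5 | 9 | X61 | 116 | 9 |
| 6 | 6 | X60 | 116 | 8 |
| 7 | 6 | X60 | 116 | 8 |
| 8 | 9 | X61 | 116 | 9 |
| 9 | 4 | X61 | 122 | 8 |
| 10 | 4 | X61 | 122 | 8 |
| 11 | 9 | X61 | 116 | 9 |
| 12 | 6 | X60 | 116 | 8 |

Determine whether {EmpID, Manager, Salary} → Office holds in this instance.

(EmpID=X61, Manager=116, Salary=9): rows 1, 5, 8, 11 → Office = 9, 9, 9, 9 ✓
(EmpID=X60, Manager=116, Salary=8): rows 2, 3, 4, 6, 7, 12 → Office = 6, 6, 6, 6, 6, 6 ✓
(EmpID=X61, Manager=122, Salary=8): rows 9, 10 → Office = 4, 4 ✓
Every {EmpID, Manager, Salary} value is associated with a single Office value, so {EmpID, Manager, Salary} → Office holds.

Yes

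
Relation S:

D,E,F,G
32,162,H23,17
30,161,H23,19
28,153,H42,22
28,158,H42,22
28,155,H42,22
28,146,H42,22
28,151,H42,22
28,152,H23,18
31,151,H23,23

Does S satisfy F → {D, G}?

F=H23: 4 rows → {D,G} takes values {(32, 17), (30, 19), (28, 18), (31, 23)} — violation
F=H42: 5 rows → {D,G} = (28, 22), (28, 22), (28, 22), (28, 22), (28, 22) ✓
Two rows agree on F but differ on {D, G}, so F → {D, G} does not hold.

No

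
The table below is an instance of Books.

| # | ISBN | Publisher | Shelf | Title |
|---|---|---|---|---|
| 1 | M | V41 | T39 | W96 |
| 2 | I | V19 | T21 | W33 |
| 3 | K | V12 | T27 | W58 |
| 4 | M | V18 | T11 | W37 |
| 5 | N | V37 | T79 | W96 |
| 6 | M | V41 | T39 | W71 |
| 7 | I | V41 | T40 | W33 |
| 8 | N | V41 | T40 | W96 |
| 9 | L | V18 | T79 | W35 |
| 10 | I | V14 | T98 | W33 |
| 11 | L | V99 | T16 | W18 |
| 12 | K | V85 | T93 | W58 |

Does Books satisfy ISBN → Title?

No

ISBN=M: rows 1, 4, 6 → Title takes values {W96, W37, W71} — violation
ISBN=I: rows 2, 7, 10 → Title = W33, W33, W33 ✓
ISBN=K: rows 3, 12 → Title = W58, W58 ✓
ISBN=N: rows 5, 8 → Title = W96, W96 ✓
ISBN=L: rows 9, 11 → Title takes values {W35, W18} — violation
Two rows agree on ISBN but differ on Title, so ISBN → Title does not hold.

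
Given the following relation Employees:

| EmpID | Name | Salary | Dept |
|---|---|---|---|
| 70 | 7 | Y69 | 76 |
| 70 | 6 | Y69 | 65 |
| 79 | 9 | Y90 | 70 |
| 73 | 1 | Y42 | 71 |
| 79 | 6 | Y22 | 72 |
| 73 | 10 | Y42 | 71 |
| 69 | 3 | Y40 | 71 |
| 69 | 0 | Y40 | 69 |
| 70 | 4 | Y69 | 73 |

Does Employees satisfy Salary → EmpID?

Yes

Salary=Y69: 3 rows → EmpID = 70, 70, 70 ✓
Salary=Y90: 1 row → EmpID = 79 ✓
Salary=Y42: 2 rows → EmpID = 73, 73 ✓
Salary=Y22: 1 row → EmpID = 79 ✓
Salary=Y40: 2 rows → EmpID = 69, 69 ✓
Every Salary value is associated with a single EmpID value, so Salary → EmpID holds.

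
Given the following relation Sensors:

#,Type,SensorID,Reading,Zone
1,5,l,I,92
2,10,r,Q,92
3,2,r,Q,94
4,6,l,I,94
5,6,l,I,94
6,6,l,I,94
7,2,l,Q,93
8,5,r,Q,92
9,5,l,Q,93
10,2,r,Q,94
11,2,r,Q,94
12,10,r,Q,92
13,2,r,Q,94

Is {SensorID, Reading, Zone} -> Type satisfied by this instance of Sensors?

No

(SensorID=l, Reading=I, Zone=92): row 1 → Type = 5 ✓
(SensorID=r, Reading=Q, Zone=92): rows 2, 8, 12 → Type takes values {10, 5} — violation
(SensorID=r, Reading=Q, Zone=94): rows 3, 10, 11, 13 → Type = 2, 2, 2, 2 ✓
(SensorID=l, Reading=I, Zone=94): rows 4, 5, 6 → Type = 6, 6, 6 ✓
(SensorID=l, Reading=Q, Zone=93): rows 7, 9 → Type takes values {2, 5} — violation
Two rows agree on {SensorID, Reading, Zone} but differ on Type, so {SensorID, Reading, Zone} -> Type does not hold.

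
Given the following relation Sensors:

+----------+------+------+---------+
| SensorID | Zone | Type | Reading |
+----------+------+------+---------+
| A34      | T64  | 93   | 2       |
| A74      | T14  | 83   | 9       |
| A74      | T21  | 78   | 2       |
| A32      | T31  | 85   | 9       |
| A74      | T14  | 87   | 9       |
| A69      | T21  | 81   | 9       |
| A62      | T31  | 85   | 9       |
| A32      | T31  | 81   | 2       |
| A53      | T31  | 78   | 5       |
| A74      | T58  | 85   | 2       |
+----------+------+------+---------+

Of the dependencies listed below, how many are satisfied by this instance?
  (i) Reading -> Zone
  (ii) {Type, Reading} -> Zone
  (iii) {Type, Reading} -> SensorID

(i) Reading -> Zone: Reading=2: 4 rows → Zone takes values {T64, T21, T31, T58} — violation; Reading=9: 5 rows → Zone takes values {T14, T31, T21} — violation — fails.
(ii) {Type, Reading} -> Zone: every LHS value maps to a single RHS value — holds.
(iii) {Type, Reading} -> SensorID: (Type=85, Reading=9): 2 rows → SensorID takes values {A32, A62} — violation — fails.
1 of the 3 dependencies holds.

1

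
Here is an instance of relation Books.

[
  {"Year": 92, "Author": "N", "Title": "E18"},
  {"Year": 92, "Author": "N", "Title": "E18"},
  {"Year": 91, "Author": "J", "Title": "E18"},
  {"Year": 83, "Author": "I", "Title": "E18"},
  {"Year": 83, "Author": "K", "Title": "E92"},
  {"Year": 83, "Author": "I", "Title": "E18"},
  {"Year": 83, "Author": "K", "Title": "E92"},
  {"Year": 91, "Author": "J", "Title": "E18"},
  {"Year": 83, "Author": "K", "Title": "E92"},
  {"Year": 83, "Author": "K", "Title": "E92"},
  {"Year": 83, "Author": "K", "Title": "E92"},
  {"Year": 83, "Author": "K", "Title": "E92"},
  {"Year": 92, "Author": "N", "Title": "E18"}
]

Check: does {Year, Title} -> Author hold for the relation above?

Yes

(Year=92, Title=E18): 3 rows → Author = N, N, N ✓
(Year=91, Title=E18): 2 rows → Author = J, J ✓
(Year=83, Title=E18): 2 rows → Author = I, I ✓
(Year=83, Title=E92): 6 rows → Author = K, K, K, K, K, K ✓
Every {Year, Title} value is associated with a single Author value, so {Year, Title} -> Author holds.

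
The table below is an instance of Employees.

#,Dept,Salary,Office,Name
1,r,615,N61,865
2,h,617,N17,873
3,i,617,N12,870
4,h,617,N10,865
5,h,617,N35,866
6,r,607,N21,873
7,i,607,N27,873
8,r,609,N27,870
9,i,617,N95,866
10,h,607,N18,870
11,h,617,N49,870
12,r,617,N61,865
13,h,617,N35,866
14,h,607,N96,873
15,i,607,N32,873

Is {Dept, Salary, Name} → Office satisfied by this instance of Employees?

(Dept=r, Salary=615, Name=865): row 1 → Office = N61 ✓
(Dept=h, Salary=617, Name=873): row 2 → Office = N17 ✓
(Dept=i, Salary=617, Name=870): row 3 → Office = N12 ✓
(Dept=h, Salary=617, Name=865): row 4 → Office = N10 ✓
(Dept=h, Salary=617, Name=866): rows 5, 13 → Office = N35, N35 ✓
(Dept=r, Salary=607, Name=873): row 6 → Office = N21 ✓
(Dept=i, Salary=607, Name=873): rows 7, 15 → Office takes values {N27, N32} — violation
(Dept=r, Salary=609, Name=870): row 8 → Office = N27 ✓
(Dept=i, Salary=617, Name=866): row 9 → Office = N95 ✓
(Dept=h, Salary=607, Name=870): row 10 → Office = N18 ✓
(Dept=h, Salary=617, Name=870): row 11 → Office = N49 ✓
(Dept=r, Salary=617, Name=865): row 12 → Office = N61 ✓
(Dept=h, Salary=607, Name=873): row 14 → Office = N96 ✓
Two rows agree on {Dept, Salary, Name} but differ on Office, so {Dept, Salary, Name} → Office does not hold.

No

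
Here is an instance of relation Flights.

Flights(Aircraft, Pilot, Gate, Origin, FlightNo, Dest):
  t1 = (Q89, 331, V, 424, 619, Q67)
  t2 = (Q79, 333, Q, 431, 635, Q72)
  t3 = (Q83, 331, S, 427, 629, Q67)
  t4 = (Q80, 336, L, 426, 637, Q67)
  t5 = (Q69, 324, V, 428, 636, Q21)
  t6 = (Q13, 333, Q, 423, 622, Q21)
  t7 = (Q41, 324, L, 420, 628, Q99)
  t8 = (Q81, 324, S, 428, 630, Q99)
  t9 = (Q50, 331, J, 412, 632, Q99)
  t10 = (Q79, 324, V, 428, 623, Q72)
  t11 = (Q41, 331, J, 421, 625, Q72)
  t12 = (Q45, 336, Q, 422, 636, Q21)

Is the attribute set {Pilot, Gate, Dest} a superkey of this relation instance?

Yes

All 12 rows have distinct {Pilot, Gate, Dest} values, so {Pilot, Gate, Dest} → (all attributes) holds and {Pilot, Gate, Dest} is a superkey.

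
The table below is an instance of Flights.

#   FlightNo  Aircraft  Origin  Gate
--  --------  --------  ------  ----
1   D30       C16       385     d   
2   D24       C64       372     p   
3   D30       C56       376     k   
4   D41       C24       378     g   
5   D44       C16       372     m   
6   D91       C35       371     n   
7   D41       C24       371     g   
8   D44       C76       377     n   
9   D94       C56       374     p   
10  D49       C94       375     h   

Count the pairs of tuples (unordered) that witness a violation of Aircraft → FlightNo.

Aircraft=C16: violating pairs (1,5) — 1 pair.
Aircraft=C56: violating pairs (3,9) — 1 pair.
Aircraft=C24: all 2 rows agree on FlightNo — 0 pairs.

2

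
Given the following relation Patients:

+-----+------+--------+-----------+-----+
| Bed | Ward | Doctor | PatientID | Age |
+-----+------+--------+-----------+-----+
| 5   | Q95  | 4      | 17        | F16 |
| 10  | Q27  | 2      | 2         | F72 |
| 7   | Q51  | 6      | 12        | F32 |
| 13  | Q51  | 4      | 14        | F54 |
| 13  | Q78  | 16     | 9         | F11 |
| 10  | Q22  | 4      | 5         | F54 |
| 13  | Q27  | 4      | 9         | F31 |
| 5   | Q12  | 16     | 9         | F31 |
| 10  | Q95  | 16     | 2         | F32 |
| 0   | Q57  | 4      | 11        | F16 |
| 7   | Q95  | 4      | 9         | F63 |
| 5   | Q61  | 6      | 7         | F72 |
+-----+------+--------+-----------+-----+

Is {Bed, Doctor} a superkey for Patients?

No

Two distinct rows share (Bed=13, Doctor=4), so {Bed, Doctor} does not determine every attribute — not a superkey.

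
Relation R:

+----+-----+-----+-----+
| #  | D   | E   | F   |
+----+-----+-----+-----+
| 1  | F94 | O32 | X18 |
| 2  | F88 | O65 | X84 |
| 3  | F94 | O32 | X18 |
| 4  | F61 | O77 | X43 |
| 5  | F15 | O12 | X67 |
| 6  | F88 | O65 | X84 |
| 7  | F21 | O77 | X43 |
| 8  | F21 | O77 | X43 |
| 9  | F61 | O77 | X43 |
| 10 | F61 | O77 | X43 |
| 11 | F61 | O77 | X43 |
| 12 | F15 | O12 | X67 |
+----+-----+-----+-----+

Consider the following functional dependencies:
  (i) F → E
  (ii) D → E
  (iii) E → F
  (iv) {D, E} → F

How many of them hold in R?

(i) F → E: every LHS value maps to a single RHS value — holds.
(ii) D → E: every LHS value maps to a single RHS value — holds.
(iii) E → F: every LHS value maps to a single RHS value — holds.
(iv) {D, E} → F: every LHS value maps to a single RHS value — holds.
4 of the 4 dependencies hold.

4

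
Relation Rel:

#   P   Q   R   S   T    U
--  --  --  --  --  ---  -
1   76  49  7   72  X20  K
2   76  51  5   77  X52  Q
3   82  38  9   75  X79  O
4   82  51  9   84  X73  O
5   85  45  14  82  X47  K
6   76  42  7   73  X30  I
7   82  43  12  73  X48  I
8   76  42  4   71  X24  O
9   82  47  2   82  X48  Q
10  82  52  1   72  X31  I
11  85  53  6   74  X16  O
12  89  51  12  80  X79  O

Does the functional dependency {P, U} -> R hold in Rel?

No

(P=76, U=K): row 1 → R = 7 ✓
(P=76, U=Q): row 2 → R = 5 ✓
(P=82, U=O): rows 3, 4 → R = 9, 9 ✓
(P=85, U=K): row 5 → R = 14 ✓
(P=76, U=I): row 6 → R = 7 ✓
(P=82, U=I): rows 7, 10 → R takes values {12, 1} — violation
(P=76, U=O): row 8 → R = 4 ✓
(P=82, U=Q): row 9 → R = 2 ✓
(P=85, U=O): row 11 → R = 6 ✓
(P=89, U=O): row 12 → R = 12 ✓
Two rows agree on {P, U} but differ on R, so {P, U} -> R does not hold.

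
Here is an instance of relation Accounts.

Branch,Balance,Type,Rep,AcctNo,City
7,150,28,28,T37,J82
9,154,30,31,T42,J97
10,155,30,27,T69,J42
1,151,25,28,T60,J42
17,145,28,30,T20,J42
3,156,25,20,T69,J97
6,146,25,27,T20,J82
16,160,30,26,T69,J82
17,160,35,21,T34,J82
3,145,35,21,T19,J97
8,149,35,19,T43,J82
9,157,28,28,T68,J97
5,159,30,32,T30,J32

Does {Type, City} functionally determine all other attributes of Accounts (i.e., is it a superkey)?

Two distinct rows share (Type=35, City=J82), so {Type, City} does not determine every attribute — not a superkey.

No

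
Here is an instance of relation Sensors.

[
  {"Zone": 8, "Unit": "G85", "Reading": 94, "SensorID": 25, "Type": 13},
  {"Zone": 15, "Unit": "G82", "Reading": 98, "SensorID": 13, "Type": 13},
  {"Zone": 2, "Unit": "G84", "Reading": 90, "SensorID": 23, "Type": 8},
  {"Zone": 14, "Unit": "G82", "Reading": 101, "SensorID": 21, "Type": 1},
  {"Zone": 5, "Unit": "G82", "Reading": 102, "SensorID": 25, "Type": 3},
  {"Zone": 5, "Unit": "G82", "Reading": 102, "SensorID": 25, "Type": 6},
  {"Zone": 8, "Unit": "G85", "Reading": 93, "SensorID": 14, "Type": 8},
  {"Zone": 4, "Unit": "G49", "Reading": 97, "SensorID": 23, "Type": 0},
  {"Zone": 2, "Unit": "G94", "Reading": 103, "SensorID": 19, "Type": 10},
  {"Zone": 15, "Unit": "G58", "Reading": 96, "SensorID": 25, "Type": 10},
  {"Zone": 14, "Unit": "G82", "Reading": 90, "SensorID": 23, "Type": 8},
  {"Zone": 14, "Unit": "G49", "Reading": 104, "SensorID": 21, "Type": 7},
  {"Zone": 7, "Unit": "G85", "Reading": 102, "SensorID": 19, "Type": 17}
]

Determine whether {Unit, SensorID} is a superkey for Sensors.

Two distinct rows share (Unit=G82, SensorID=25), so {Unit, SensorID} does not determine every attribute — not a superkey.

No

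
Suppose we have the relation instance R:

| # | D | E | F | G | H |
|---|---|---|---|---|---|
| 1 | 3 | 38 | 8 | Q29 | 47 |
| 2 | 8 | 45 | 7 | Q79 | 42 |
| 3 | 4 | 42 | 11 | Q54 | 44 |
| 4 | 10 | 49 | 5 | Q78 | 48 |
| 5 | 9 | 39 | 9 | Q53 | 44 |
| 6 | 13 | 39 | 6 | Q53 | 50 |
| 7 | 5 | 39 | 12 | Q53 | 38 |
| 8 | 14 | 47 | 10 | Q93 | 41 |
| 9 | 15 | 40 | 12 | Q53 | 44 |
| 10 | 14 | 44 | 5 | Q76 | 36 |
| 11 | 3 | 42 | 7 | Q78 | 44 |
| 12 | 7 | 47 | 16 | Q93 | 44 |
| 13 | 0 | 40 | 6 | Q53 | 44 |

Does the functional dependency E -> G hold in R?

No

E=38: row 1 → G = Q29 ✓
E=45: row 2 → G = Q79 ✓
E=42: rows 3, 11 → G takes values {Q54, Q78} — violation
E=49: row 4 → G = Q78 ✓
E=39: rows 5, 6, 7 → G = Q53, Q53, Q53 ✓
E=47: rows 8, 12 → G = Q93, Q93 ✓
E=40: rows 9, 13 → G = Q53, Q53 ✓
E=44: row 10 → G = Q76 ✓
Two rows agree on E but differ on G, so E -> G does not hold.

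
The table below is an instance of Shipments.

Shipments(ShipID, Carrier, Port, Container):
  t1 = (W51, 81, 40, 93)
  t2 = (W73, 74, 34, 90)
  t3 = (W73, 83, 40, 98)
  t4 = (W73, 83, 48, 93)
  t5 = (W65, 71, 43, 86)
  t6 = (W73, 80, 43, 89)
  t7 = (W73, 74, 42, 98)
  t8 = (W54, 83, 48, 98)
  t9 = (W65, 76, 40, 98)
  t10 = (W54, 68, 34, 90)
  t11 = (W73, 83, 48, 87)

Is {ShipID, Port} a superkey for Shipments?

No

Rows 4 and 11 have the same {ShipID, Port} value (ShipID=W73, Port=48) but are distinct tuples, so {ShipID, Port} does not determine every attribute — not a superkey.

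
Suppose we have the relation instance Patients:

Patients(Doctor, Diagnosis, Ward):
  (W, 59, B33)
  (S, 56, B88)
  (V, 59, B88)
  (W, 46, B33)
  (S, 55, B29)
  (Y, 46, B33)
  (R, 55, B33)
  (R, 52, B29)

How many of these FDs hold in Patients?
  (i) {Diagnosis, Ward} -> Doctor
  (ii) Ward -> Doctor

(i) {Diagnosis, Ward} -> Doctor: (Diagnosis=46, Ward=B33): 2 rows → Doctor takes values {W, Y} — violation — fails.
(ii) Ward -> Doctor: Ward=B33: 4 rows → Doctor takes values {W, Y, R} — violation; Ward=B88: 2 rows → Doctor takes values {S, V} — violation; Ward=B29: 2 rows → Doctor takes values {S, R} — violation — fails.
None of the 2 dependencies hold.

0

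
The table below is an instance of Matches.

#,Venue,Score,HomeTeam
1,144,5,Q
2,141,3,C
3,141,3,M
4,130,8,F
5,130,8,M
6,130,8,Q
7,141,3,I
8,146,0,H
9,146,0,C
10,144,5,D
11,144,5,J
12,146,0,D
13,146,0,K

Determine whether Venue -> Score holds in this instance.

Venue=144: rows 1, 10, 11 → Score = 5, 5, 5 ✓
Venue=141: rows 2, 3, 7 → Score = 3, 3, 3 ✓
Venue=130: rows 4, 5, 6 → Score = 8, 8, 8 ✓
Venue=146: rows 8, 9, 12, 13 → Score = 0, 0, 0, 0 ✓
Every Venue value is associated with a single Score value, so Venue -> Score holds.

Yes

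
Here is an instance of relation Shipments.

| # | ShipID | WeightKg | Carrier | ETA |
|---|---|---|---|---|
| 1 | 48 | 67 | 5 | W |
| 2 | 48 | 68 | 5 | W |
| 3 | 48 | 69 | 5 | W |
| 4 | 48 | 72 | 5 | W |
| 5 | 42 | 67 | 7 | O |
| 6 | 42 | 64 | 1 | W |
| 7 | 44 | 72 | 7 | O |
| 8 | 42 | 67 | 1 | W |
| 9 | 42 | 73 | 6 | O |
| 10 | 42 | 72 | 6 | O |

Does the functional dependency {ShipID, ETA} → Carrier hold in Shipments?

(ShipID=48, ETA=W): rows 1, 2, 3, 4 → Carrier = 5, 5, 5, 5 ✓
(ShipID=42, ETA=O): rows 5, 9, 10 → Carrier takes values {7, 6} — violation
(ShipID=42, ETA=W): rows 6, 8 → Carrier = 1, 1 ✓
(ShipID=44, ETA=O): row 7 → Carrier = 7 ✓
Two rows agree on {ShipID, ETA} but differ on Carrier, so {ShipID, ETA} → Carrier does not hold.

No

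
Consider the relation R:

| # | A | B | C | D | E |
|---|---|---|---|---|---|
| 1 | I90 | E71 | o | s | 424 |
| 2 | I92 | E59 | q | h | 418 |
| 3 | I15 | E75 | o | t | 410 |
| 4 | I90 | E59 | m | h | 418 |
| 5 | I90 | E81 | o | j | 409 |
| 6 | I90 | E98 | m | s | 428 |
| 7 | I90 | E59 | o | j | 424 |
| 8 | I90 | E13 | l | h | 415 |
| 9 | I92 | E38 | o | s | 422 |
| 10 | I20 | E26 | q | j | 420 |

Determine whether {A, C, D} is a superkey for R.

Rows 5 and 7 have the same {A, C, D} value (A=I90, C=o, D=j) but are distinct tuples, so {A, C, D} does not determine every attribute — not a superkey.

No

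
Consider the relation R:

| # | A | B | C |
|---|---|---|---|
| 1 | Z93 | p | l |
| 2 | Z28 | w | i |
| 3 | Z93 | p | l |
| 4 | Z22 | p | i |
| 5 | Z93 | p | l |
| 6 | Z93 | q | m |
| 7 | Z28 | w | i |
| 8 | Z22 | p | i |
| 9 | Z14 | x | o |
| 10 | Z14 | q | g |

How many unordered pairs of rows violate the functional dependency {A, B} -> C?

(A=Z93, B=p): all 3 rows agree on C — 0 pairs.
(A=Z28, B=w): all 2 rows agree on C — 0 pairs.
(A=Z22, B=p): all 2 rows agree on C — 0 pairs.

0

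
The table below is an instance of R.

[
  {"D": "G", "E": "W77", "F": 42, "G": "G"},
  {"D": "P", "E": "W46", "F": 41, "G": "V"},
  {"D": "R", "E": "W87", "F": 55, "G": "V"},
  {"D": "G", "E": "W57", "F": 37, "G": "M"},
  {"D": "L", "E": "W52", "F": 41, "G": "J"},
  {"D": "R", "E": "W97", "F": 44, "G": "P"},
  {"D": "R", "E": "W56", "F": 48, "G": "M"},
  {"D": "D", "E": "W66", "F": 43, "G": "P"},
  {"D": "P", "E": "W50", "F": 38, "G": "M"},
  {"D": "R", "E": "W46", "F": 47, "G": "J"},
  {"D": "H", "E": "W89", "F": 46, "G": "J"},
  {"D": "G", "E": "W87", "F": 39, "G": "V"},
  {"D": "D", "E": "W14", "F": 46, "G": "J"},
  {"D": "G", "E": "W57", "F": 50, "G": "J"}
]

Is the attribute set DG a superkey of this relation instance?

Yes

All 14 rows have distinct DG values, so DG → (all attributes) holds and DG is a superkey.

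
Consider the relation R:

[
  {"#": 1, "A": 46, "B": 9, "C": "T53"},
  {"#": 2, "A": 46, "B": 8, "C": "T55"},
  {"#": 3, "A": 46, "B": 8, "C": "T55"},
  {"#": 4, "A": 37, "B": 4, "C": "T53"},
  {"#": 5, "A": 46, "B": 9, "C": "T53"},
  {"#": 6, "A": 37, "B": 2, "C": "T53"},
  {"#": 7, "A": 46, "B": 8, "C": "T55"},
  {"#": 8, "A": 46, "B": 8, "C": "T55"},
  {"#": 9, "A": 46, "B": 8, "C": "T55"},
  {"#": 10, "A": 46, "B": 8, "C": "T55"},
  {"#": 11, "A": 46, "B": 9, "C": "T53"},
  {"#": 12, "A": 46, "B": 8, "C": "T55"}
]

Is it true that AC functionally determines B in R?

No

(A=46, C=T53): rows 1, 5, 11 → B = 9, 9, 9 ✓
(A=46, C=T55): rows 2, 3, 7, 8, 9, 10, 12 → B = 8, 8, 8, 8, 8, 8, 8 ✓
(A=37, C=T53): rows 4, 6 → B takes values {4, 2} — violation
Two rows agree on AC but differ on B, so AC → B does not hold.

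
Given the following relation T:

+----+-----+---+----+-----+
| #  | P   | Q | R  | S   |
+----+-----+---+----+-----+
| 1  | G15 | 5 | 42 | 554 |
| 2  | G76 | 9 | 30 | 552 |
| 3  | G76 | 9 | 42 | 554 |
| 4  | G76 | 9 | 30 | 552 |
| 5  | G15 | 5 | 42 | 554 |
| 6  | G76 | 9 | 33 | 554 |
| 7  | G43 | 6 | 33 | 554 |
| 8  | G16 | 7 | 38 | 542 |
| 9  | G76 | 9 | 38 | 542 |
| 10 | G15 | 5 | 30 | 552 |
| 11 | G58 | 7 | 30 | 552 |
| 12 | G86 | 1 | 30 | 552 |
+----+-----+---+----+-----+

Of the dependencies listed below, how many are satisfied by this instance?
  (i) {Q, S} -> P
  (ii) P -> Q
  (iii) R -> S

(i) {Q, S} -> P: every LHS value maps to a single RHS value — holds.
(ii) P -> Q: every LHS value maps to a single RHS value — holds.
(iii) R -> S: every LHS value maps to a single RHS value — holds.
3 of the 3 dependencies hold.

3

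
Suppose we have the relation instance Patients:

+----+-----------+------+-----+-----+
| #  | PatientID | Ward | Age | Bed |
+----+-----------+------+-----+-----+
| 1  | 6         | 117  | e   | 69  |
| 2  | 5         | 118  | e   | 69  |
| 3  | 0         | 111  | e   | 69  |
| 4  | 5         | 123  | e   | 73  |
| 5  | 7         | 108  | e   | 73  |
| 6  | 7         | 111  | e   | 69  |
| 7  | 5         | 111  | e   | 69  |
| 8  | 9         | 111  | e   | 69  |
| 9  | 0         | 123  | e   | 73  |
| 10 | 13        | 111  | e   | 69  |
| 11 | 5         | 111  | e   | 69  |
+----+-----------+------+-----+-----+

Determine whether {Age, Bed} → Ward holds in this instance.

No

(Age=e, Bed=69): rows 1, 2, 3, 6, 7, 8, 10, 11 → Ward takes values {117, 118, 111} — violation
(Age=e, Bed=73): rows 4, 5, 9 → Ward takes values {123, 108} — violation
Two rows agree on {Age, Bed} but differ on Ward, so {Age, Bed} → Ward does not hold.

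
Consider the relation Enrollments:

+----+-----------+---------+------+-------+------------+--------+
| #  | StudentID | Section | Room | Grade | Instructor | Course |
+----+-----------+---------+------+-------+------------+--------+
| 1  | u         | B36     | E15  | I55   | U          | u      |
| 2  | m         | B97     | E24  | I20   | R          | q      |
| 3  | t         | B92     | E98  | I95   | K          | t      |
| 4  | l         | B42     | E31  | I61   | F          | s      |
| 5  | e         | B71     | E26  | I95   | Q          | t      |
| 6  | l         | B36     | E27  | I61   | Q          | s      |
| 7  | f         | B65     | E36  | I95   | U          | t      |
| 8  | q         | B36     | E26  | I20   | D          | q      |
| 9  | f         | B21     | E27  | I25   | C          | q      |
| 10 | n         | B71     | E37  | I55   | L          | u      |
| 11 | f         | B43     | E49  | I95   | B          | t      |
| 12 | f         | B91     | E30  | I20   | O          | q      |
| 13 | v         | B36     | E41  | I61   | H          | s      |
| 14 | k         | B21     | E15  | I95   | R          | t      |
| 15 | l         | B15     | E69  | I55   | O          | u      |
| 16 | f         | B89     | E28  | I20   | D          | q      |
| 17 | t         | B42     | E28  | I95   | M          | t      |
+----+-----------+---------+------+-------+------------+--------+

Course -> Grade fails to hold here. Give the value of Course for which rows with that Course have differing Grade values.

q

Course=u: rows 1, 10, 15 → Grade = I55, I55, I55 ✓
Course=q: rows 2, 8, 9, 12, 16 → Grade takes values {I20, I25} — violation
Course=t: rows 3, 5, 7, 11, 14, 17 → Grade = I95, I95, I95, I95, I95, I95 ✓
Course=s: rows 4, 6, 13 → Grade = I61, I61, I61 ✓
The only Course value with inconsistent Grade is Course=q.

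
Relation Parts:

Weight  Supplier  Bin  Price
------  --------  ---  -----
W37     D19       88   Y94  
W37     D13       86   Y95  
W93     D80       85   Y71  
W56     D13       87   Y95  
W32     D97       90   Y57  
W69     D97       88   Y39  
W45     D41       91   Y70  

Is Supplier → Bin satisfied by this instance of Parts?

No

Supplier=D19: 1 row → Bin = 88 ✓
Supplier=D13: 2 rows → Bin takes values {86, 87} — violation
Supplier=D80: 1 row → Bin = 85 ✓
Supplier=D97: 2 rows → Bin takes values {90, 88} — violation
Supplier=D41: 1 row → Bin = 91 ✓
Two rows agree on Supplier but differ on Bin, so Supplier → Bin does not hold.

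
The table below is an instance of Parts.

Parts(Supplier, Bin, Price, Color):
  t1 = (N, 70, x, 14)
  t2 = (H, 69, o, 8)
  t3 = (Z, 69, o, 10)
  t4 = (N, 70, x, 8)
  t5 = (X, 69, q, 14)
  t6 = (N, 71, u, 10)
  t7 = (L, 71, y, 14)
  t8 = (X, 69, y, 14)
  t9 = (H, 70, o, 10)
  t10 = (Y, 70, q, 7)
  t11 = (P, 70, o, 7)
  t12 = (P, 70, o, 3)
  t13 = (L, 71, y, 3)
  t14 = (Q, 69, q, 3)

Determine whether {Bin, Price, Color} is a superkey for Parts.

All 14 rows have distinct {Bin, Price, Color} values, so {Bin, Price, Color} → (all attributes) holds and {Bin, Price, Color} is a superkey.

Yes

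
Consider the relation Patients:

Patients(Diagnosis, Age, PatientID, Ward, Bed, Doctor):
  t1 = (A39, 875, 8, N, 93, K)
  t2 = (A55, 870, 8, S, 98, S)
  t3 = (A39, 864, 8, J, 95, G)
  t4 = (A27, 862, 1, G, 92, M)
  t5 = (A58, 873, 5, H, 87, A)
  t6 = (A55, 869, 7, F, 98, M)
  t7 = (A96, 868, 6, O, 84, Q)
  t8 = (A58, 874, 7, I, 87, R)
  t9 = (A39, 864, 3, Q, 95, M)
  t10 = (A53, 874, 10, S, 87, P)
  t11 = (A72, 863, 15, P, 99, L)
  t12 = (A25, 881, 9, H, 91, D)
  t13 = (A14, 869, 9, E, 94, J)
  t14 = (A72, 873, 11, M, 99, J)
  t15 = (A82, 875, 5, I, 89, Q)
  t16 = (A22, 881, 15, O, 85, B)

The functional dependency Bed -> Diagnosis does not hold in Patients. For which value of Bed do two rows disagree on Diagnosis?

87

Bed=93: row 1 → Diagnosis = A39 ✓
Bed=98: rows 2, 6 → Diagnosis = A55, A55 ✓
Bed=95: rows 3, 9 → Diagnosis = A39, A39 ✓
Bed=92: row 4 → Diagnosis = A27 ✓
Bed=87: rows 5, 8, 10 → Diagnosis takes values {A58, A53} — violation
Bed=84: row 7 → Diagnosis = A96 ✓
Bed=99: rows 11, 14 → Diagnosis = A72, A72 ✓
Bed=91: row 12 → Diagnosis = A25 ✓
Bed=94: row 13 → Diagnosis = A14 ✓
Bed=89: row 15 → Diagnosis = A82 ✓
Bed=85: row 16 → Diagnosis = A22 ✓
The only Bed value with inconsistent Diagnosis is Bed=87.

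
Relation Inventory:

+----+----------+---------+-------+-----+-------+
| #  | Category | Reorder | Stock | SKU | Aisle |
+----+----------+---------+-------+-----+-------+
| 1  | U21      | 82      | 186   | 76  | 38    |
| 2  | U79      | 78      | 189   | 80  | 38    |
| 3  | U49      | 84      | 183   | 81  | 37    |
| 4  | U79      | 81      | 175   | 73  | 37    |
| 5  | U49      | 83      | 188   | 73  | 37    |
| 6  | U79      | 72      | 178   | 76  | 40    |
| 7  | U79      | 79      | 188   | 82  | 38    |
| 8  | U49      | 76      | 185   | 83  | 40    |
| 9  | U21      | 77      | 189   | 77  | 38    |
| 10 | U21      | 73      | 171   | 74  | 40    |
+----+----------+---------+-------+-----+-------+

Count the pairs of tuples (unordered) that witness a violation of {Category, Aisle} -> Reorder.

(Category=U21, Aisle=38): violating pairs (1,9) — 1 pair.
(Category=U79, Aisle=38): violating pairs (2,7) — 1 pair.
(Category=U49, Aisle=37): violating pairs (3,5) — 1 pair.

3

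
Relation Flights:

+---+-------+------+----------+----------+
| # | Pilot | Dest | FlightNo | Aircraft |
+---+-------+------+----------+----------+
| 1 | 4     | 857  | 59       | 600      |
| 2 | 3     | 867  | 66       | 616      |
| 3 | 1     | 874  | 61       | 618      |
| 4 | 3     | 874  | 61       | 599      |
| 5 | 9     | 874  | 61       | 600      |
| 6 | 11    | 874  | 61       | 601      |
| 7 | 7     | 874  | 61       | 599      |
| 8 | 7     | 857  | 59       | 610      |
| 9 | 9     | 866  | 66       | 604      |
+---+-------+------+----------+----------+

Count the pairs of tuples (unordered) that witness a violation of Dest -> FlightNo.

Dest=857: all 2 rows agree on FlightNo — 0 pairs.
Dest=874: all 5 rows agree on FlightNo — 0 pairs.

0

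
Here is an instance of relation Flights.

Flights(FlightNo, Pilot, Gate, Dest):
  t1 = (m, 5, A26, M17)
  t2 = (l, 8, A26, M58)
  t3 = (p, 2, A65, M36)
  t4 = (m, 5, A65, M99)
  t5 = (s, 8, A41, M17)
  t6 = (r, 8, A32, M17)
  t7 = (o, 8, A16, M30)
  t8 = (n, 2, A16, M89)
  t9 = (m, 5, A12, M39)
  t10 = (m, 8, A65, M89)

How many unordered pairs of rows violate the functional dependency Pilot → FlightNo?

Pilot=5: all 3 rows agree on FlightNo — 0 pairs.
Pilot=8: violating pairs (2,5), (2,6), (2,7), (2,10), (5,6), (5,7), (5,10), (6,7), (6,10), (7,10) — 10 pairs.
Pilot=2: violating pairs (3,8) — 1 pair.

11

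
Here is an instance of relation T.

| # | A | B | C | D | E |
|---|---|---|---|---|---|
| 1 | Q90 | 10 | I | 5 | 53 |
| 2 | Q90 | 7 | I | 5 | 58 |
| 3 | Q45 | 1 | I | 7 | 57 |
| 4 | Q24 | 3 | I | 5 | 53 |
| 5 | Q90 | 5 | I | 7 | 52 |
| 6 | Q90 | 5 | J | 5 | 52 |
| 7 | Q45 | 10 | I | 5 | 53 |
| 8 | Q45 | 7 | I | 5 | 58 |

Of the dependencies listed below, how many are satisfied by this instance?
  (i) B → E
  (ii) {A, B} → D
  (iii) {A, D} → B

1

(i) B → E: every LHS value maps to a single RHS value — holds.
(ii) {A, B} → D: (A=Q90, B=5): rows 5, 6 → D takes values {7, 5} — violation — fails.
(iii) {A, D} → B: (A=Q90, D=5): rows 1, 2, 6 → B takes values {10, 7, 5} — violation; (A=Q45, D=5): rows 7, 8 → B takes values {10, 7} — violation — fails.
1 of the 3 dependencies holds.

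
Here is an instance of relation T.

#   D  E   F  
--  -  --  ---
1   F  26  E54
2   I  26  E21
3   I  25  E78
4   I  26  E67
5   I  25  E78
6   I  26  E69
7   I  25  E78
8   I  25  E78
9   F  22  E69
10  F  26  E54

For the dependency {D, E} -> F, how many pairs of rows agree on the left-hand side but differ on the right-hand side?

3

(D=F, E=26): all 2 rows agree on F — 0 pairs.
(D=I, E=26): violating pairs (2,4), (2,6), (4,6) — 3 pairs.
(D=I, E=25): all 4 rows agree on F — 0 pairs.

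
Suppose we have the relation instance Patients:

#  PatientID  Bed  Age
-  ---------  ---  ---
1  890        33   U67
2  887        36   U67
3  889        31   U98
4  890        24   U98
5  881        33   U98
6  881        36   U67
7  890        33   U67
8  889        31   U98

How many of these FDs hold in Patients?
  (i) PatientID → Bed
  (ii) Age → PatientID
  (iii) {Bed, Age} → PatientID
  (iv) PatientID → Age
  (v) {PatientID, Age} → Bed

1

(i) PatientID → Bed: PatientID=890: rows 1, 4, 7 → Bed takes values {33, 24} — violation; PatientID=881: rows 5, 6 → Bed takes values {33, 36} — violation — fails.
(ii) Age → PatientID: Age=U67: rows 1, 2, 6, 7 → PatientID takes values {890, 887, 881} — violation; Age=U98: rows 3, 4, 5, 8 → PatientID takes values {889, 890, 881} — violation — fails.
(iii) {Bed, Age} → PatientID: (Bed=36, Age=U67): rows 2, 6 → PatientID takes values {887, 881} — violation — fails.
(iv) PatientID → Age: PatientID=890: rows 1, 4, 7 → Age takes values {U67, U98} — violation; PatientID=881: rows 5, 6 → Age takes values {U98, U67} — violation — fails.
(v) {PatientID, Age} → Bed: every LHS value maps to a single RHS value — holds.
1 of the 5 dependencies holds.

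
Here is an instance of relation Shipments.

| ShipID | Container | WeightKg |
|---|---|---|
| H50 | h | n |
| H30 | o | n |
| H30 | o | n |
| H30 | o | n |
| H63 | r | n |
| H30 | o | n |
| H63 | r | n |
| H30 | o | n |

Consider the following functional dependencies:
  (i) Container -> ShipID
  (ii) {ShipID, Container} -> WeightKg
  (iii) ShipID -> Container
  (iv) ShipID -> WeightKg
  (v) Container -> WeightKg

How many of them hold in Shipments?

5

(i) Container -> ShipID: every LHS value maps to a single RHS value — holds.
(ii) {ShipID, Container} -> WeightKg: every LHS value maps to a single RHS value — holds.
(iii) ShipID -> Container: every LHS value maps to a single RHS value — holds.
(iv) ShipID -> WeightKg: every LHS value maps to a single RHS value — holds.
(v) Container -> WeightKg: every LHS value maps to a single RHS value — holds.
5 of the 5 dependencies hold.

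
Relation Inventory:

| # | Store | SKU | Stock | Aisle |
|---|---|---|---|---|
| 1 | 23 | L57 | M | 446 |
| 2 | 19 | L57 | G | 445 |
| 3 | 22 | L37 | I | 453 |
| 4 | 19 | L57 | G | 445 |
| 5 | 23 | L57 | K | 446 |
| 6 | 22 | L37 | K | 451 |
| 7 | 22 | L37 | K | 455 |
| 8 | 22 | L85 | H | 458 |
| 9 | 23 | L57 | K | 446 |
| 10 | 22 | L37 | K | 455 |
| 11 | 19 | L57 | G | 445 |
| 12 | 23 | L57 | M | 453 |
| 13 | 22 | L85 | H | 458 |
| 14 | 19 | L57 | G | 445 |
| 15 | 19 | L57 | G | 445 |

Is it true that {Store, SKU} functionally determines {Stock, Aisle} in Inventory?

(Store=23, SKU=L57): rows 1, 5, 9, 12 → {Stock,Aisle} takes values {(M, 446), (K, 446), (M, 453)} — violation
(Store=19, SKU=L57): rows 2, 4, 11, 14, 15 → {Stock,Aisle} = (G, 445), (G, 445), (G, 445), (G, 445), (G, 445) ✓
(Store=22, SKU=L37): rows 3, 6, 7, 10 → {Stock,Aisle} takes values {(I, 453), (K, 451), (K, 455)} — violation
(Store=22, SKU=L85): rows 8, 13 → {Stock,Aisle} = (H, 458), (H, 458) ✓
Two rows agree on {Store, SKU} but differ on {Stock, Aisle}, so {Store, SKU} → {Stock, Aisle} does not hold.

No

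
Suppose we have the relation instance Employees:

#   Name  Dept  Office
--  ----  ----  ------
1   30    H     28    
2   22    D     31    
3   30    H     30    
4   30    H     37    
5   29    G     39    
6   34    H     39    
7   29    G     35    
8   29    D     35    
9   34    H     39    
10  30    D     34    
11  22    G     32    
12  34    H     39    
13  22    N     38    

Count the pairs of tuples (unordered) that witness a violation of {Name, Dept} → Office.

(Name=30, Dept=H): violating pairs (1,3), (1,4), (3,4) — 3 pairs.
(Name=29, Dept=G): violating pairs (5,7) — 1 pair.
(Name=34, Dept=H): all 3 rows agree on Office — 0 pairs.

4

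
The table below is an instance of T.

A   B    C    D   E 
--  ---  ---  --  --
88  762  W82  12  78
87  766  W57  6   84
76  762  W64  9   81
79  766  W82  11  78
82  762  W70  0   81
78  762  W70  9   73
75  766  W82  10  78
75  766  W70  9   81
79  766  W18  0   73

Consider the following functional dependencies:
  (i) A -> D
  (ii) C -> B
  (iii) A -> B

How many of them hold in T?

1

(i) A -> D: A=79: 2 rows → D takes values {11, 0} — violation; A=75: 2 rows → D takes values {10, 9} — violation — fails.
(ii) C -> B: C=W82: 3 rows → B takes values {762, 766} — violation; C=W70: 3 rows → B takes values {762, 766} — violation — fails.
(iii) A -> B: every LHS value maps to a single RHS value — holds.
1 of the 3 dependencies holds.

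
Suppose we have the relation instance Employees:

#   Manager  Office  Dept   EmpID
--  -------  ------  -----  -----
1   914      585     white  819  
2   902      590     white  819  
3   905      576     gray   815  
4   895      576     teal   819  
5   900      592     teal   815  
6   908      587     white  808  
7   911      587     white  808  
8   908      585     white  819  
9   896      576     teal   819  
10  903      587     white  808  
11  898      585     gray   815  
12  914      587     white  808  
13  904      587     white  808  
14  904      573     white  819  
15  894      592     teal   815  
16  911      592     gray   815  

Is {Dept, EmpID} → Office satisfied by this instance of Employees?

(Dept=white, EmpID=819): rows 1, 2, 8, 14 → Office takes values {585, 590, 573} — violation
(Dept=gray, EmpID=815): rows 3, 11, 16 → Office takes values {576, 585, 592} — violation
(Dept=teal, EmpID=819): rows 4, 9 → Office = 576, 576 ✓
(Dept=teal, EmpID=815): rows 5, 15 → Office = 592, 592 ✓
(Dept=white, EmpID=808): rows 6, 7, 10, 12, 13 → Office = 587, 587, 587, 587, 587 ✓
Two rows agree on {Dept, EmpID} but differ on Office, so {Dept, EmpID} → Office does not hold.

No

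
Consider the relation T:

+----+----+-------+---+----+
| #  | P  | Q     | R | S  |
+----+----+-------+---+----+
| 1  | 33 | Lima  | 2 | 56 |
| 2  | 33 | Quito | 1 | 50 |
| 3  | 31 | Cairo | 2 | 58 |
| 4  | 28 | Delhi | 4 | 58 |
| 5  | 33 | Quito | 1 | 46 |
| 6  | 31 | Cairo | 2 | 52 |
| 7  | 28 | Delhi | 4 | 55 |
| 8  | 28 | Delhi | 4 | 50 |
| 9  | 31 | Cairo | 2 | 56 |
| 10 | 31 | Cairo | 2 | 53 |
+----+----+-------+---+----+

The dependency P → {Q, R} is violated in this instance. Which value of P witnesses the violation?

33

P=33: rows 1, 2, 5 → {Q,R} takes values {(Lima, 2), (Quito, 1)} — violation
P=31: rows 3, 6, 9, 10 → {Q,R} = (Cairo, 2), (Cairo, 2), (Cairo, 2), (Cairo, 2) ✓
P=28: rows 4, 7, 8 → {Q,R} = (Delhi, 4), (Delhi, 4), (Delhi, 4) ✓
The only P value with inconsistent RHS is P=33.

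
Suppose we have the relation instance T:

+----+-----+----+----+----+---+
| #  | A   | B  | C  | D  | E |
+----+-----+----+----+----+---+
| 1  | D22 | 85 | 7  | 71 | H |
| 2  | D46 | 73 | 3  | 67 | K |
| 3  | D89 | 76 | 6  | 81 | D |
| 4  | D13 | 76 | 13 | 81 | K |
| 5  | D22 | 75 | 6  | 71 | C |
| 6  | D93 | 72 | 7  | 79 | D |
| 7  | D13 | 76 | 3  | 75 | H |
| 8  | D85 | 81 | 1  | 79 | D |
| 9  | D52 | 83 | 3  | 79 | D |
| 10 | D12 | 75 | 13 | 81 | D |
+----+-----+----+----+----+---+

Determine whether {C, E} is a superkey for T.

All 10 rows have distinct {C, E} values, so {C, E} → (all attributes) holds and {C, E} is a superkey.

Yes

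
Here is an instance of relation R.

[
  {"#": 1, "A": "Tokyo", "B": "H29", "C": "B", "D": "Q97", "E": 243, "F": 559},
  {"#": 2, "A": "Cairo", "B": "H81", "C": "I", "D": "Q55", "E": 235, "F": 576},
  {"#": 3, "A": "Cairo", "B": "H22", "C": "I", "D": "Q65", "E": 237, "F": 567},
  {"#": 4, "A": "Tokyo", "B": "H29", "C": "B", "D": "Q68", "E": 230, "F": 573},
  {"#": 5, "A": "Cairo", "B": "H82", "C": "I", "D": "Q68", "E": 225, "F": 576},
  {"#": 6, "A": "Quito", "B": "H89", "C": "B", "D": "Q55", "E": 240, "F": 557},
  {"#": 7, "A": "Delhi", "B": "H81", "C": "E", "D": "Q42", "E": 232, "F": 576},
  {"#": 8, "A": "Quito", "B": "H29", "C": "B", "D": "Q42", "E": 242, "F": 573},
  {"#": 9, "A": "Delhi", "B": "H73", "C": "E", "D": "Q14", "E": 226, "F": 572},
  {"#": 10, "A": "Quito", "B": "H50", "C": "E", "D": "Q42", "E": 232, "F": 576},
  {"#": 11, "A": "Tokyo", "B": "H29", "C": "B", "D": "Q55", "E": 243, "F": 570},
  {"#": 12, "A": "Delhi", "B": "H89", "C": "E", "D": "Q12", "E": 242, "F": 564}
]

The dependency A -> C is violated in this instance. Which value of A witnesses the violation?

Quito

A=Tokyo: rows 1, 4, 11 → C = B, B, B ✓
A=Cairo: rows 2, 3, 5 → C = I, I, I ✓
A=Quito: rows 6, 8, 10 → C takes values {B, E} — violation
A=Delhi: rows 7, 9, 12 → C = E, E, E ✓
The only A value with inconsistent C is A=Quito.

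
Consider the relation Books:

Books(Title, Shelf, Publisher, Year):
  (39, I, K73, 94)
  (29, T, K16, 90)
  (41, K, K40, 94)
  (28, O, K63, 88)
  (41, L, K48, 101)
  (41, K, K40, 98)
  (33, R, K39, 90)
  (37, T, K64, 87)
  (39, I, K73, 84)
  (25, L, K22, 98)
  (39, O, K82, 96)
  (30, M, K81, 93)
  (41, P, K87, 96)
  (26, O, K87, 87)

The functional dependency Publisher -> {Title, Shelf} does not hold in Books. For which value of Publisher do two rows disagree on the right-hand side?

K87

Publisher=K73: 2 rows → {Title,Shelf} = (39, I), (39, I) ✓
Publisher=K16: 1 row → {Title,Shelf} = (29, T) ✓
Publisher=K40: 2 rows → {Title,Shelf} = (41, K), (41, K) ✓
Publisher=K63: 1 row → {Title,Shelf} = (28, O) ✓
Publisher=K48: 1 row → {Title,Shelf} = (41, L) ✓
Publisher=K39: 1 row → {Title,Shelf} = (33, R) ✓
Publisher=K64: 1 row → {Title,Shelf} = (37, T) ✓
Publisher=K22: 1 row → {Title,Shelf} = (25, L) ✓
Publisher=K82: 1 row → {Title,Shelf} = (39, O) ✓
Publisher=K81: 1 row → {Title,Shelf} = (30, M) ✓
Publisher=K87: 2 rows → {Title,Shelf} takes values {(41, P), (26, O)} — violation
The only Publisher value with inconsistent RHS is Publisher=K87.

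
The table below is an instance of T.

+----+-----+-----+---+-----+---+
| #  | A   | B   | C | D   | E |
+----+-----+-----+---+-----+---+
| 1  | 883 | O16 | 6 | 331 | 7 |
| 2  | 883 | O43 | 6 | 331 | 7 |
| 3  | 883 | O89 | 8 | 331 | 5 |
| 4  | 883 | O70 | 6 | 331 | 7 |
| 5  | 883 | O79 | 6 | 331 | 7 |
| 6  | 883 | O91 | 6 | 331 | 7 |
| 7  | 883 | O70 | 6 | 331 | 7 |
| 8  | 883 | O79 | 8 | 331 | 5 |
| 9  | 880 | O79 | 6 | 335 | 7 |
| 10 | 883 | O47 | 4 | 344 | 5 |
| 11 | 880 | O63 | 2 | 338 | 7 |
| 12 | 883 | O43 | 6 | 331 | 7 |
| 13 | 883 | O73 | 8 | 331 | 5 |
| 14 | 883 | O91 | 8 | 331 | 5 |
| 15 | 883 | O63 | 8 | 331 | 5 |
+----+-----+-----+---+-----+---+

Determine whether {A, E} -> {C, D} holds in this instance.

No

(A=883, E=7): rows 1, 2, 4, 5, 6, 7, 12 → {C,D} = (6, 331), (6, 331), (6, 331), (6, 331), (6, 331), (6, 331), (6, 331) ✓
(A=883, E=5): rows 3, 8, 10, 13, 14, 15 → {C,D} takes values {(8, 331), (4, 344)} — violation
(A=880, E=7): rows 9, 11 → {C,D} takes values {(6, 335), (2, 338)} — violation
Two rows agree on {A, E} but differ on {C, D}, so {A, E} -> {C, D} does not hold.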